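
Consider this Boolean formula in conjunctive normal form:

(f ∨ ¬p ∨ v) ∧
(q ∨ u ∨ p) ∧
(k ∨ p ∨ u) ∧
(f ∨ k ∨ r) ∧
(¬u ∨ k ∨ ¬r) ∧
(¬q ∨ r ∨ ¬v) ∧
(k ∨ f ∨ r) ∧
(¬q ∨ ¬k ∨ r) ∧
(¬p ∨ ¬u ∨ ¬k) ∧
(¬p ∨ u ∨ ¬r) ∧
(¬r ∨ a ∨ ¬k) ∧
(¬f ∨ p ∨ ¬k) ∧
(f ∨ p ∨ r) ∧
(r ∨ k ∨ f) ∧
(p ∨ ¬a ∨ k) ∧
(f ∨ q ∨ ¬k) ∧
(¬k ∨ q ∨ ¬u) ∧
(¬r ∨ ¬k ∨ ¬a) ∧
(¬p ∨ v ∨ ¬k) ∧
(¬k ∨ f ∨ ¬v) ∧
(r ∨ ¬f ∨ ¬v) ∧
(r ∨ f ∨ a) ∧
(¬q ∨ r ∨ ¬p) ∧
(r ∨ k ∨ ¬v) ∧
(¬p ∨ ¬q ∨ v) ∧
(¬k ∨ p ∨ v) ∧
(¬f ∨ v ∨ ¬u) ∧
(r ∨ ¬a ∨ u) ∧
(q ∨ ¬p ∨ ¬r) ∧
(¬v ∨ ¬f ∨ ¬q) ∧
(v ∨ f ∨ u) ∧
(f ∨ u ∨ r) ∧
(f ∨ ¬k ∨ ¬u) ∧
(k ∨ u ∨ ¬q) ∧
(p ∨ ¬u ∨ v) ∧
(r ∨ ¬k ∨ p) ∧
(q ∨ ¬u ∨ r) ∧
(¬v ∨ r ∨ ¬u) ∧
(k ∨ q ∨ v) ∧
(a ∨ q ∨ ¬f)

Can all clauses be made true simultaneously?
No

No, the formula is not satisfiable.

No assignment of truth values to the variables can make all 40 clauses true simultaneously.

The formula is UNSAT (unsatisfiable).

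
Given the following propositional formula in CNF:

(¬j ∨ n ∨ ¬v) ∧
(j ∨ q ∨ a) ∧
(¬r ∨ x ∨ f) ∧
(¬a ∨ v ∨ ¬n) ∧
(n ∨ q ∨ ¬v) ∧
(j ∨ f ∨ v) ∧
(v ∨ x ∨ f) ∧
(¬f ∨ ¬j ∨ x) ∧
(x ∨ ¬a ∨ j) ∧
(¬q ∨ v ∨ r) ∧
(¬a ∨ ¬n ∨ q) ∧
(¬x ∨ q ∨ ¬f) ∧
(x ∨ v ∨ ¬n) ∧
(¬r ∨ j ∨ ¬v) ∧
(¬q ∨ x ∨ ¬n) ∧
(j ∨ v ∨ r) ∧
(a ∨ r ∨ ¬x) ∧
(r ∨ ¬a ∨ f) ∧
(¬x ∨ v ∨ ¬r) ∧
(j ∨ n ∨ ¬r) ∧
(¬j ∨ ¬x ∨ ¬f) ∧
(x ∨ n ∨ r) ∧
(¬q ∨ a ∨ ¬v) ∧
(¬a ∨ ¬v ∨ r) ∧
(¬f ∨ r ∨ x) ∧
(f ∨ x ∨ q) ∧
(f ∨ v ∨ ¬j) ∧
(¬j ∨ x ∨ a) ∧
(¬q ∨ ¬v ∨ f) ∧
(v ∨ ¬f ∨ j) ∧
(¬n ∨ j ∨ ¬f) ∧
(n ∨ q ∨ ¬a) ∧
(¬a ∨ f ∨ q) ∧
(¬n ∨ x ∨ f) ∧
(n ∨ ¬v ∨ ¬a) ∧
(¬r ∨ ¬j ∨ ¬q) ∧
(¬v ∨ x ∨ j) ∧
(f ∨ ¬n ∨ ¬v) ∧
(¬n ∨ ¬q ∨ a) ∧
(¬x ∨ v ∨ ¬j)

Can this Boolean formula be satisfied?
No

No, the formula is not satisfiable.

No assignment of truth values to the variables can make all 40 clauses true simultaneously.

The formula is UNSAT (unsatisfiable).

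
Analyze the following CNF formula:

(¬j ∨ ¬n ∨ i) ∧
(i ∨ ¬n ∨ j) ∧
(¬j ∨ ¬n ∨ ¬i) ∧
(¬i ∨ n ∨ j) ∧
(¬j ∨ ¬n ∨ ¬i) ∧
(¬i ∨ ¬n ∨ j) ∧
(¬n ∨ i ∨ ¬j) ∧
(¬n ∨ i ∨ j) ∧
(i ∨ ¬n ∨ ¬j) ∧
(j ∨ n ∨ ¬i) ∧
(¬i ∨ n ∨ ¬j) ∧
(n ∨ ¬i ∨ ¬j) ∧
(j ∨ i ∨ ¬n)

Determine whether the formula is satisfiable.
Yes

Yes, the formula is satisfiable.

One satisfying assignment is: j=False, i=False, n=False

Verification: With this assignment, all 13 clauses evaluate to true.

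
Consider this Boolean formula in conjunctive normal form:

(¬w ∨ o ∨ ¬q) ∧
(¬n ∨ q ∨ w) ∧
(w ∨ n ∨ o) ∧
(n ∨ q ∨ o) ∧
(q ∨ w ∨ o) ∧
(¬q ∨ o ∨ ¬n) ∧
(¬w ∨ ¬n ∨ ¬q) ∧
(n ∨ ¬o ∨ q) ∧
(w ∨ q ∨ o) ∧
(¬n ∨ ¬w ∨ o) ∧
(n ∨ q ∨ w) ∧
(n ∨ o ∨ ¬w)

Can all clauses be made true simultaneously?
Yes

Yes, the formula is satisfiable.

One satisfying assignment is: n=False, w=False, o=True, q=True

Verification: With this assignment, all 12 clauses evaluate to true.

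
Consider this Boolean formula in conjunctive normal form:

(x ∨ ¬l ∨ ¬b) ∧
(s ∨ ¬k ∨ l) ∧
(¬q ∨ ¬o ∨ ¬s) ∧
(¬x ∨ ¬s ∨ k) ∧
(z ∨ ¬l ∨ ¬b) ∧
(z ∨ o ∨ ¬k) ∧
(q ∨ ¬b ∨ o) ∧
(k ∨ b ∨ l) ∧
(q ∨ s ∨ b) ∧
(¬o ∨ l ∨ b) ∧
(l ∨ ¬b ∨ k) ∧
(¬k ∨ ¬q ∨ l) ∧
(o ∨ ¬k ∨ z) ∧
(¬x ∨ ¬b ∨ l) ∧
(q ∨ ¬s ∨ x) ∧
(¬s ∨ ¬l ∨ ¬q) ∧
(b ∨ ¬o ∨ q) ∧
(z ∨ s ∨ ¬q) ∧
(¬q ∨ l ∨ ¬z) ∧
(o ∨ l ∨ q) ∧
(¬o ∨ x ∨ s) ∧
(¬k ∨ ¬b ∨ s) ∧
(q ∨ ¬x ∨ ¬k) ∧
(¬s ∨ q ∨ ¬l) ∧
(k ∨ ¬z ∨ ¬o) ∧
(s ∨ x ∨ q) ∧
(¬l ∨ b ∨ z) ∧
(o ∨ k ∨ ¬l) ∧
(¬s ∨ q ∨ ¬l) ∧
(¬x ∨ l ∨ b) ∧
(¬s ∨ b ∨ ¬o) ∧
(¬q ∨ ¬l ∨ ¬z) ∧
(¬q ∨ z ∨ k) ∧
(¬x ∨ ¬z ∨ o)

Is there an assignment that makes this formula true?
No

No, the formula is not satisfiable.

No assignment of truth values to the variables can make all 34 clauses true simultaneously.

The formula is UNSAT (unsatisfiable).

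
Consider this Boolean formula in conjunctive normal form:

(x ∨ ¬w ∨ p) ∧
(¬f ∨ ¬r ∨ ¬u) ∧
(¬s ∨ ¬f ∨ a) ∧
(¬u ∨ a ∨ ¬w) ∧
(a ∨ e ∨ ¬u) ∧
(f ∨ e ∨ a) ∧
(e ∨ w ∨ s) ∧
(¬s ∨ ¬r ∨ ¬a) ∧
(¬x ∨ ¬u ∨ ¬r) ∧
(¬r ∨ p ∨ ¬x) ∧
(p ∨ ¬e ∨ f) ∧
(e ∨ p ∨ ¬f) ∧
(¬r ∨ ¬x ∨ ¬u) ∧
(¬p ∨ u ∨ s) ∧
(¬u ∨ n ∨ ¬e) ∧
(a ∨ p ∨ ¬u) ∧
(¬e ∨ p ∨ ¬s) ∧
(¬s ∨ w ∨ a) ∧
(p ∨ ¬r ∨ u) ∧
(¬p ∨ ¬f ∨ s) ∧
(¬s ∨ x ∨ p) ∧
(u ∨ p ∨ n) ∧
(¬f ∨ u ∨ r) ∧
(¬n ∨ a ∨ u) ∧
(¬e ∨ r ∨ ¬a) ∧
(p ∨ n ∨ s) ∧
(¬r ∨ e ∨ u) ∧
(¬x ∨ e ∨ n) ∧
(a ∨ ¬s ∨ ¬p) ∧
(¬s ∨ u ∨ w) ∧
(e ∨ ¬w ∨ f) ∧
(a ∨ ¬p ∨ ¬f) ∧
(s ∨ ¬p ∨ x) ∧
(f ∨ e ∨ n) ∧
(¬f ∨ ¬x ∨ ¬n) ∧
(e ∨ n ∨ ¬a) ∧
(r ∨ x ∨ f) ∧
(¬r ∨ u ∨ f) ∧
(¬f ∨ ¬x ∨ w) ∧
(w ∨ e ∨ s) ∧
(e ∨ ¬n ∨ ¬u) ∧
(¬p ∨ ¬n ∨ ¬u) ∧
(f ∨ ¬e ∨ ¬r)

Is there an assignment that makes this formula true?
No

No, the formula is not satisfiable.

No assignment of truth values to the variables can make all 43 clauses true simultaneously.

The formula is UNSAT (unsatisfiable).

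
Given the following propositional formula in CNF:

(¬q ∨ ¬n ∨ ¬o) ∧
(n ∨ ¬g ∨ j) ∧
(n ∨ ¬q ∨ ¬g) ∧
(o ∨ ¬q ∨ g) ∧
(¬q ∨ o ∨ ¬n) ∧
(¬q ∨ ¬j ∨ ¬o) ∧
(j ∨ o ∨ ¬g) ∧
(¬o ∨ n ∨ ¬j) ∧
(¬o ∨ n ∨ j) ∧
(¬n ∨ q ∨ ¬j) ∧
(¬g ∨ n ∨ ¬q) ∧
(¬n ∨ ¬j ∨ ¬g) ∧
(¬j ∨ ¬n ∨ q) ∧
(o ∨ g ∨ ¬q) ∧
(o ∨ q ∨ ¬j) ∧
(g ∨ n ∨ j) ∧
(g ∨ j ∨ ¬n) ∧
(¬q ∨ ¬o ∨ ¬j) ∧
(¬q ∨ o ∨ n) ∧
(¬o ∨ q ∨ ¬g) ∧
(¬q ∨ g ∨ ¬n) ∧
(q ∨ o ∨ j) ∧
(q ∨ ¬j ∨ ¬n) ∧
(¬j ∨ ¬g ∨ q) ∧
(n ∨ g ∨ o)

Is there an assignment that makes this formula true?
No

No, the formula is not satisfiable.

No assignment of truth values to the variables can make all 25 clauses true simultaneously.

The formula is UNSAT (unsatisfiable).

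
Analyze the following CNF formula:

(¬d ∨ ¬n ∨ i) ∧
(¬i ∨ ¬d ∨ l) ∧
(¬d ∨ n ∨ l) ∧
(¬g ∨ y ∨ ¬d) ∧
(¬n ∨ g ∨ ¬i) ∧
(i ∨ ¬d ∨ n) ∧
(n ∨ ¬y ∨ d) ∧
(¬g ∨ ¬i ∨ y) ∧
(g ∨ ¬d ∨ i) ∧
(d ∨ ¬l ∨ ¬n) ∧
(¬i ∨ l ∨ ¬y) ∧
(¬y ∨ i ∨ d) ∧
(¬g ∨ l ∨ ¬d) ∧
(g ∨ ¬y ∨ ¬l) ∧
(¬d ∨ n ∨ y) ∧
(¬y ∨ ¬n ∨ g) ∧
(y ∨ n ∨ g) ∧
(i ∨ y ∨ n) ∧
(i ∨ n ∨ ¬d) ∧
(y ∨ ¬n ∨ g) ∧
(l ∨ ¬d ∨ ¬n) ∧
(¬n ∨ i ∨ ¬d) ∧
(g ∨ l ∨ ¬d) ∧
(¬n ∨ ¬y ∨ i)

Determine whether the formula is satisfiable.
Yes

Yes, the formula is satisfiable.

One satisfying assignment is: y=False, d=False, g=True, n=True, i=False, l=False

Verification: With this assignment, all 24 clauses evaluate to true.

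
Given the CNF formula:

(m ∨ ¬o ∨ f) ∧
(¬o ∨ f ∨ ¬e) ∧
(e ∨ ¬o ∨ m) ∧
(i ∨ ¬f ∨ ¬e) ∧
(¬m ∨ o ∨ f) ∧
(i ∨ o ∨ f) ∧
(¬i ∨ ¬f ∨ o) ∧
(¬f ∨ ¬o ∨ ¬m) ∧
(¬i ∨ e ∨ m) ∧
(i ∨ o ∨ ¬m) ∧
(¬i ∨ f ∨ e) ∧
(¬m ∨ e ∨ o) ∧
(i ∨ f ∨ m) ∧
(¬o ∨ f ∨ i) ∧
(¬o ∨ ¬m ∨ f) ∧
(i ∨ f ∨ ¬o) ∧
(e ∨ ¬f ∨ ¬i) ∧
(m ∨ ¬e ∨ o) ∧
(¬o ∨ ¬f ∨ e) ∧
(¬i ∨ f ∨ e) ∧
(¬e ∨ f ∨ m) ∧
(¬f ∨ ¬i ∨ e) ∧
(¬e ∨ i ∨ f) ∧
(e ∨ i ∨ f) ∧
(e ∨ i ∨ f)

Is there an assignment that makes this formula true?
Yes

Yes, the formula is satisfiable.

One satisfying assignment is: f=True, o=False, e=False, i=False, m=False

Verification: With this assignment, all 25 clauses evaluate to true.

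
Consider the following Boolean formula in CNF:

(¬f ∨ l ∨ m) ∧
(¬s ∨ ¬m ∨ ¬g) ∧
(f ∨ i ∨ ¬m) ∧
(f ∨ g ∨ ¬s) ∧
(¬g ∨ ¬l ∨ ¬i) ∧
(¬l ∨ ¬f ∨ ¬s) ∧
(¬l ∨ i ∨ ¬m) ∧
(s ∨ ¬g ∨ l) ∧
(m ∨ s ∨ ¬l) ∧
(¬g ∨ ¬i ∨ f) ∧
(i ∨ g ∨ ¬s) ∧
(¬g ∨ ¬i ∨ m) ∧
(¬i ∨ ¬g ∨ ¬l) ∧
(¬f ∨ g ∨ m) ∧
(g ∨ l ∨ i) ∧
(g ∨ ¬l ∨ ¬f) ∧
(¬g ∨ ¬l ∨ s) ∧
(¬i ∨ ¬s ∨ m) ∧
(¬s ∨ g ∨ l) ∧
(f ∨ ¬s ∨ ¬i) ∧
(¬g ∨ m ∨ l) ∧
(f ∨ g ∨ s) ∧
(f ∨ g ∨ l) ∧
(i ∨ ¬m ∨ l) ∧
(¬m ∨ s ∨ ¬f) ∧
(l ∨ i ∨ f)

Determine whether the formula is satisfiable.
Yes

Yes, the formula is satisfiable.

One satisfying assignment is: f=False, m=False, l=True, g=True, i=False, s=True

Verification: With this assignment, all 26 clauses evaluate to true.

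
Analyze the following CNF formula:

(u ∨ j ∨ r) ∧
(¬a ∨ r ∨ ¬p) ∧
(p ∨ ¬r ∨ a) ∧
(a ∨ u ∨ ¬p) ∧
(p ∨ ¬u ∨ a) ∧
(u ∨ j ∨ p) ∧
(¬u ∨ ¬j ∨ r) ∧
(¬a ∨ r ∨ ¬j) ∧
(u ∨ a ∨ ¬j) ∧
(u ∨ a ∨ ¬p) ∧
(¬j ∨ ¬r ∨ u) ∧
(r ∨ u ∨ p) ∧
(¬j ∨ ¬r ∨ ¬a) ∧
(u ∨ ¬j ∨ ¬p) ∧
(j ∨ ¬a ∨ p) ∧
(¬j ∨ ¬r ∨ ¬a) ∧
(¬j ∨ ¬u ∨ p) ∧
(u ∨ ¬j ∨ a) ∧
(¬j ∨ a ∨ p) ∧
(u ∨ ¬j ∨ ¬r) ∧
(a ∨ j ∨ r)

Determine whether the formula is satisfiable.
Yes

Yes, the formula is satisfiable.

One satisfying assignment is: r=True, u=True, a=False, p=True, j=False

Verification: With this assignment, all 21 clauses evaluate to true.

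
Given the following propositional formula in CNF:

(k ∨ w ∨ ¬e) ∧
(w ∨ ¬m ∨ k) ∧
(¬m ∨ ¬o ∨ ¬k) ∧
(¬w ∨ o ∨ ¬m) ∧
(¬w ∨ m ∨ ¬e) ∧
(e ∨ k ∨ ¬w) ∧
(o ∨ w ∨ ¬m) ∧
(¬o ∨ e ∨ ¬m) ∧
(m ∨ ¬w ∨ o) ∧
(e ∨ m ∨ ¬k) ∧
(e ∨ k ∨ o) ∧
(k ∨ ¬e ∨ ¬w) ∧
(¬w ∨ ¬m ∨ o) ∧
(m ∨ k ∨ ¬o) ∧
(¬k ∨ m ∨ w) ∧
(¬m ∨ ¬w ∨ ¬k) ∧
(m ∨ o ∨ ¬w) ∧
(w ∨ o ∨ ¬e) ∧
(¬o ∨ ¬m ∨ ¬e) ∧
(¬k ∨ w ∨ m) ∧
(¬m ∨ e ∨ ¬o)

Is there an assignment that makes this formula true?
No

No, the formula is not satisfiable.

No assignment of truth values to the variables can make all 21 clauses true simultaneously.

The formula is UNSAT (unsatisfiable).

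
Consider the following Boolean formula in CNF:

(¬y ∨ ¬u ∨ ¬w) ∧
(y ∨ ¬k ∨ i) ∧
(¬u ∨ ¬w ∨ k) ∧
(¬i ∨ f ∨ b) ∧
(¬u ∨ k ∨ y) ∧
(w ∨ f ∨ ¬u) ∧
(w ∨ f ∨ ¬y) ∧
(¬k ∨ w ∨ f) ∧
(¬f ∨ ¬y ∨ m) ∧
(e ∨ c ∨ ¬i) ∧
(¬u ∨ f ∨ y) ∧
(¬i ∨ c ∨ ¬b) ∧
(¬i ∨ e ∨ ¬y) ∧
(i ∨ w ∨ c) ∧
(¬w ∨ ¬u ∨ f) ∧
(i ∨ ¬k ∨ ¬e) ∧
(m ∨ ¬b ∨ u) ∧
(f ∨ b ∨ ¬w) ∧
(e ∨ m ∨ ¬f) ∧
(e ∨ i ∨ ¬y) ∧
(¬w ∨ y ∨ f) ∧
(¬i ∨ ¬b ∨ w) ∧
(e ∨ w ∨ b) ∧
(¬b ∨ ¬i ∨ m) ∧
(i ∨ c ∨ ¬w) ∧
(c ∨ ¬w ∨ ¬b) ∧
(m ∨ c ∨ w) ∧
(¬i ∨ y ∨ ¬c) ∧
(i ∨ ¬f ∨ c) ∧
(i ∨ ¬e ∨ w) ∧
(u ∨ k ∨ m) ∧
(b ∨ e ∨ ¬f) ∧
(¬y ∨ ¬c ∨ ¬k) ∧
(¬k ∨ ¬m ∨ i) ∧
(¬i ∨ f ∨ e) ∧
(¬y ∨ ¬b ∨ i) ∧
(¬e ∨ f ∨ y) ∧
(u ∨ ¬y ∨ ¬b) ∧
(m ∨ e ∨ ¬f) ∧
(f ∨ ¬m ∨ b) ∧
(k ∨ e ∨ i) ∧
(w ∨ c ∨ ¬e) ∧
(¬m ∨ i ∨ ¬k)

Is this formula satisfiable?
Yes

Yes, the formula is satisfiable.

One satisfying assignment is: f=True, i=True, e=True, u=False, m=False, k=True, c=False, w=True, b=False, y=False

Verification: With this assignment, all 43 clauses evaluate to true.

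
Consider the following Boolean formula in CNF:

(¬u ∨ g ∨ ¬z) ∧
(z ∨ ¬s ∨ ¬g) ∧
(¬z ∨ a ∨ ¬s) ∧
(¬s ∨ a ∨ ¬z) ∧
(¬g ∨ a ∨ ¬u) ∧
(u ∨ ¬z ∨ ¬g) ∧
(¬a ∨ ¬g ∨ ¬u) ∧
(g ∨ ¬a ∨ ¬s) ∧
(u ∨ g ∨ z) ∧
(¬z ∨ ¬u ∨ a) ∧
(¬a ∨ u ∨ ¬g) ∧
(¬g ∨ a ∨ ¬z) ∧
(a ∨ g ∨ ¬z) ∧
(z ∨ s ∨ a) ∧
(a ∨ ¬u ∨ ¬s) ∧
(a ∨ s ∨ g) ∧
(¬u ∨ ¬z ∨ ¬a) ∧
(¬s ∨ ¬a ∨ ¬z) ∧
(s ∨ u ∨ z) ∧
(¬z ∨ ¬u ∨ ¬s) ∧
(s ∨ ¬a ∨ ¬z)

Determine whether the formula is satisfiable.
Yes

Yes, the formula is satisfiable.

One satisfying assignment is: s=False, a=True, g=False, u=True, z=False

Verification: With this assignment, all 21 clauses evaluate to true.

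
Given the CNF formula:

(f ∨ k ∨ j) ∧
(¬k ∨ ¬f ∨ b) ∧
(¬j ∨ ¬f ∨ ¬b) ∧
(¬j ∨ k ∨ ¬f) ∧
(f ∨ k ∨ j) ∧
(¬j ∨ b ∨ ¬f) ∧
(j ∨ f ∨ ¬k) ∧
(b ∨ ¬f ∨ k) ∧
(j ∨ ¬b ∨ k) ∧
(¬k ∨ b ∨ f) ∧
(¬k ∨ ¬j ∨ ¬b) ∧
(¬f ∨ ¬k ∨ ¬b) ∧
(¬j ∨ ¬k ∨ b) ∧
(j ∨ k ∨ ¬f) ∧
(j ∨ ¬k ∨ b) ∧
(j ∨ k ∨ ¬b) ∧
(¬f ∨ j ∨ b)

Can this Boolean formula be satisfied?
Yes

Yes, the formula is satisfiable.

One satisfying assignment is: j=True, k=False, b=False, f=False

Verification: With this assignment, all 17 clauses evaluate to true.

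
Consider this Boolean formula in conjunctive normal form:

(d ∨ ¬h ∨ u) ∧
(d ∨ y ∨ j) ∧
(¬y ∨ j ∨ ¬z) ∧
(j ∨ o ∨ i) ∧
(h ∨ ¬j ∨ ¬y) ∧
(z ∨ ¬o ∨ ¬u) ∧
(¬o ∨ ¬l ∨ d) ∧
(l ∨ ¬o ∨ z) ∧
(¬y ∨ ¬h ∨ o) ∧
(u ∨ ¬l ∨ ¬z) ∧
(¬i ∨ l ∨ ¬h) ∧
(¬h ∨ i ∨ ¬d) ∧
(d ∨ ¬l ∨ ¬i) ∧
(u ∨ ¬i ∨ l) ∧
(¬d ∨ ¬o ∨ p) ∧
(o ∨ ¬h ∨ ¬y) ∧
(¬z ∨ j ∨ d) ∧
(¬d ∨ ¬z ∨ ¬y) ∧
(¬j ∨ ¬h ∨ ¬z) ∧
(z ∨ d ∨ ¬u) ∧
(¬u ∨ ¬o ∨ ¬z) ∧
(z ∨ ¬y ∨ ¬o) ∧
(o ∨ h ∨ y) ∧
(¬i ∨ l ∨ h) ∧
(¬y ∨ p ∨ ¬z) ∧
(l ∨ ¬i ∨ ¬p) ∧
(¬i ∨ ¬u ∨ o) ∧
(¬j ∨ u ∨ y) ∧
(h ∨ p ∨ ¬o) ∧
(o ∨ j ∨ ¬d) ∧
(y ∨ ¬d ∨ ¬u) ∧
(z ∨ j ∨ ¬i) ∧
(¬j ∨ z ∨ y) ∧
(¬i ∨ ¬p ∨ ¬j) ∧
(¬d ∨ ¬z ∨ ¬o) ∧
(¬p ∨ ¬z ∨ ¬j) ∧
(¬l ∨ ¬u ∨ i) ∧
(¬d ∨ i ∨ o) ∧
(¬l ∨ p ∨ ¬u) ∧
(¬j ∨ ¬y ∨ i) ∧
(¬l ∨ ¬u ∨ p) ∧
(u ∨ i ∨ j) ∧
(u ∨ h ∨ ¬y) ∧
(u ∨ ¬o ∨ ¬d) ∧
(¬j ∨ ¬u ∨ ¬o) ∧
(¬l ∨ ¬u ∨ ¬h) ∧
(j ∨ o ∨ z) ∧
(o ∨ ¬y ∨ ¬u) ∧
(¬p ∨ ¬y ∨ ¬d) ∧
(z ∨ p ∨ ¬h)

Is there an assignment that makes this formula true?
No

No, the formula is not satisfiable.

No assignment of truth values to the variables can make all 50 clauses true simultaneously.

The formula is UNSAT (unsatisfiable).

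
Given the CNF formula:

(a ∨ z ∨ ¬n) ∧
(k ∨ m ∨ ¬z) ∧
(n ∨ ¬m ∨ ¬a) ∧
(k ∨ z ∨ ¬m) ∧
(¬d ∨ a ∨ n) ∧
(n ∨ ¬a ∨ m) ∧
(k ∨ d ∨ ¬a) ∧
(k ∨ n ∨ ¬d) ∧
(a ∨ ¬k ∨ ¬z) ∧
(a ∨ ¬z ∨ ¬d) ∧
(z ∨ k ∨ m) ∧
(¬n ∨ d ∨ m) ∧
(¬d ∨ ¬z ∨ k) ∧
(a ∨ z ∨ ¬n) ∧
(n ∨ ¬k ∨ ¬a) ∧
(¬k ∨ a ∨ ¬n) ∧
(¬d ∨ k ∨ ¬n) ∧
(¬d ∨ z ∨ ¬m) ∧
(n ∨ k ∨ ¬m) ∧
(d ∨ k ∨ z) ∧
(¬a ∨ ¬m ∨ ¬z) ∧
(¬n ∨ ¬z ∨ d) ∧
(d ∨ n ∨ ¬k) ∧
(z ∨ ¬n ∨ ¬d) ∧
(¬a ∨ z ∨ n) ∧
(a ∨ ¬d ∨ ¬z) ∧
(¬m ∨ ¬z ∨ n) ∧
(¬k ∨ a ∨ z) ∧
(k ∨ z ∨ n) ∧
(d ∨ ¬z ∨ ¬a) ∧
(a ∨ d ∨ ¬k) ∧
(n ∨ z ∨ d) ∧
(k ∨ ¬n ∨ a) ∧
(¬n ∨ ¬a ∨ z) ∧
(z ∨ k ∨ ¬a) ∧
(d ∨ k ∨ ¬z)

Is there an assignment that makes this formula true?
Yes

Yes, the formula is satisfiable.

One satisfying assignment is: n=True, z=True, m=False, d=True, a=True, k=True

Verification: With this assignment, all 36 clauses evaluate to true.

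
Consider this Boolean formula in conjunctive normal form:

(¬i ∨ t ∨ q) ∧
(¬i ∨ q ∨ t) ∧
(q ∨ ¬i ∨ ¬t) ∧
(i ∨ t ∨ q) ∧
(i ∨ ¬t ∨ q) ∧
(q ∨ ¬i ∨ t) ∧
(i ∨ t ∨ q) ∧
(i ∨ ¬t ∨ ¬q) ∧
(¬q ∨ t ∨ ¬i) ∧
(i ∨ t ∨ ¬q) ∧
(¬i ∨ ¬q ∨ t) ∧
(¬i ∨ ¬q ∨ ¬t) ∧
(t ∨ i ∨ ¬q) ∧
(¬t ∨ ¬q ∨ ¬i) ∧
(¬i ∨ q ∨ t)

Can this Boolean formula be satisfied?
No

No, the formula is not satisfiable.

No assignment of truth values to the variables can make all 15 clauses true simultaneously.

The formula is UNSAT (unsatisfiable).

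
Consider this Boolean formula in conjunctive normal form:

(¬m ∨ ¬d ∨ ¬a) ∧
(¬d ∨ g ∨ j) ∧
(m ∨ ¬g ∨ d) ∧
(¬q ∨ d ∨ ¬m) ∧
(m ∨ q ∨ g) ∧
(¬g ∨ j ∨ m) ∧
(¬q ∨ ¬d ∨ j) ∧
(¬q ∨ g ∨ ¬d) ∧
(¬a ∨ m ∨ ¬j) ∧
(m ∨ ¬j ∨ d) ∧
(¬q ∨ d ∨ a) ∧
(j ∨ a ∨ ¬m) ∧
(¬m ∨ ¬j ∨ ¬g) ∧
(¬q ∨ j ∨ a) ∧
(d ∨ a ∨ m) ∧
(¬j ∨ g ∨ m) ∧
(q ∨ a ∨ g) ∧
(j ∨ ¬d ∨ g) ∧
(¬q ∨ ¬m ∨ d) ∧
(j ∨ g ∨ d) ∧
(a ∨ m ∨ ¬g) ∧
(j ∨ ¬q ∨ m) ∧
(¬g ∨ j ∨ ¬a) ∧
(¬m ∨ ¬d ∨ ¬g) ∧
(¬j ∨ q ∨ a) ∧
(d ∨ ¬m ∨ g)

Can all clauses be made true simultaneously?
No

No, the formula is not satisfiable.

No assignment of truth values to the variables can make all 26 clauses true simultaneously.

The formula is UNSAT (unsatisfiable).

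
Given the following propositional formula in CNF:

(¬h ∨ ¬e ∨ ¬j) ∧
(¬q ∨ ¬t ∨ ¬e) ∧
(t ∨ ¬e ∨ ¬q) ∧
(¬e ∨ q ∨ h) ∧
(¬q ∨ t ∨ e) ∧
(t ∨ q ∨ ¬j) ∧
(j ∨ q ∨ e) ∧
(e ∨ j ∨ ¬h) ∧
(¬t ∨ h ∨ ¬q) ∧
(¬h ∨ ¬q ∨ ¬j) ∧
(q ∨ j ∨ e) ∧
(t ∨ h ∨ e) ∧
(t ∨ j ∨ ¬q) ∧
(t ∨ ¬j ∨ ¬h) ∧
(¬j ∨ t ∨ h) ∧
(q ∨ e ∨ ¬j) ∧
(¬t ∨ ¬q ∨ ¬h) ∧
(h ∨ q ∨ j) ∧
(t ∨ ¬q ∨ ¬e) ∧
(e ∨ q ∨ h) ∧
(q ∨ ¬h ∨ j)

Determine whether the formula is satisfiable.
No

No, the formula is not satisfiable.

No assignment of truth values to the variables can make all 21 clauses true simultaneously.

The formula is UNSAT (unsatisfiable).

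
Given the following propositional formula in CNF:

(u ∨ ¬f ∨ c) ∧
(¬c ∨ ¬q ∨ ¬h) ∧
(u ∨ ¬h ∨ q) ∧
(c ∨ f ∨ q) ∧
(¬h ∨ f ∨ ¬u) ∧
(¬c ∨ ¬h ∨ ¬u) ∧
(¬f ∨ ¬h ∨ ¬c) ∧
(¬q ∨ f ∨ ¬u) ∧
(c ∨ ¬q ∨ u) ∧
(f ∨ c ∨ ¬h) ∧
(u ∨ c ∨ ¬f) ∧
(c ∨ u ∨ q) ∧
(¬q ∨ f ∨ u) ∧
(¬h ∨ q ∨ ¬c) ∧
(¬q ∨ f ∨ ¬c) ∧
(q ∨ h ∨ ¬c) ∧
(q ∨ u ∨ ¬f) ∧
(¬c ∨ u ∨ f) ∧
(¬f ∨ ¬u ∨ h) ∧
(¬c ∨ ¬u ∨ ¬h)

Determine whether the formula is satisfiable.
Yes

Yes, the formula is satisfiable.

One satisfying assignment is: u=False, q=True, h=False, f=True, c=True

Verification: With this assignment, all 20 clauses evaluate to true.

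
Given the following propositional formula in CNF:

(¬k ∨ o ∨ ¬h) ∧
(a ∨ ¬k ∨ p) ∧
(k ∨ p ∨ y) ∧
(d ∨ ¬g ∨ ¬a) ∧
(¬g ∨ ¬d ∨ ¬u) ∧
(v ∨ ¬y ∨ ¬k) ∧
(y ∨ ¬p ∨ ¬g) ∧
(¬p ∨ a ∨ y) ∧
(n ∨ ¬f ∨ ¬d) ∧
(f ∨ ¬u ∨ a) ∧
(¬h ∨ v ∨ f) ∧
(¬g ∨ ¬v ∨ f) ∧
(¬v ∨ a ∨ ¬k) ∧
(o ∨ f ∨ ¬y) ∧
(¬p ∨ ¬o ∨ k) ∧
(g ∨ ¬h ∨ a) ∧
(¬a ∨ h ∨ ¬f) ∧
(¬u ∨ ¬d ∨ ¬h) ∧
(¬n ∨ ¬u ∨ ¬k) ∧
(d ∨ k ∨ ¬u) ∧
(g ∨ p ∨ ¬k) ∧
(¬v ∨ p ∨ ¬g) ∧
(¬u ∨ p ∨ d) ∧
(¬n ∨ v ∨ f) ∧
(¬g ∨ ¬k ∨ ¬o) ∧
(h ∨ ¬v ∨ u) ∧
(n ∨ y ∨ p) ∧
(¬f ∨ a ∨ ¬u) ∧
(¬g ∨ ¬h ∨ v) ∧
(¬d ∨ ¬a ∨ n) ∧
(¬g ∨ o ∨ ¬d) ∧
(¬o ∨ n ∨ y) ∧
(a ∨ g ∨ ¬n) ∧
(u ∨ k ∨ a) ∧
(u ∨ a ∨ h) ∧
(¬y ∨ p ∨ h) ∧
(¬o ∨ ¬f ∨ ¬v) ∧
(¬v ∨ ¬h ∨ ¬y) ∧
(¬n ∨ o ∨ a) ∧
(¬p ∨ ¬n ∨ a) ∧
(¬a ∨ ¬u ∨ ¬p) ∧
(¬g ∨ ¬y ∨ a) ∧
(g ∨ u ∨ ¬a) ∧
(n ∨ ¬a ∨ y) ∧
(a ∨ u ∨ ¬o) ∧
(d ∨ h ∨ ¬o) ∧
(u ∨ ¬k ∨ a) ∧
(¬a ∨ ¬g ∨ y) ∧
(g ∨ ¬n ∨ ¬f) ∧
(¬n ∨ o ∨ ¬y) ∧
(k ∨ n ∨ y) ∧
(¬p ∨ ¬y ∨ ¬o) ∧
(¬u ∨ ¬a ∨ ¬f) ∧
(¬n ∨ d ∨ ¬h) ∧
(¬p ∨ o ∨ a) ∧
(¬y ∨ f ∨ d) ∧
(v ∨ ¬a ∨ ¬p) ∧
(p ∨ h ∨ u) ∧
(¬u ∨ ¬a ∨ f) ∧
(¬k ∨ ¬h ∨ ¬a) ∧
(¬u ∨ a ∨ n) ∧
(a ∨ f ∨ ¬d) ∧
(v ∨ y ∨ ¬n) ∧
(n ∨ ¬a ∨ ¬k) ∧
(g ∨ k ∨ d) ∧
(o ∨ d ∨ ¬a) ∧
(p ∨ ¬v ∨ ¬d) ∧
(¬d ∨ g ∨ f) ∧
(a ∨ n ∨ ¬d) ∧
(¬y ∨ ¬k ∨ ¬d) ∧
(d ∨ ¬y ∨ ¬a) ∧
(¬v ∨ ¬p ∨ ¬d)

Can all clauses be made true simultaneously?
No

No, the formula is not satisfiable.

No assignment of truth values to the variables can make all 72 clauses true simultaneously.

The formula is UNSAT (unsatisfiable).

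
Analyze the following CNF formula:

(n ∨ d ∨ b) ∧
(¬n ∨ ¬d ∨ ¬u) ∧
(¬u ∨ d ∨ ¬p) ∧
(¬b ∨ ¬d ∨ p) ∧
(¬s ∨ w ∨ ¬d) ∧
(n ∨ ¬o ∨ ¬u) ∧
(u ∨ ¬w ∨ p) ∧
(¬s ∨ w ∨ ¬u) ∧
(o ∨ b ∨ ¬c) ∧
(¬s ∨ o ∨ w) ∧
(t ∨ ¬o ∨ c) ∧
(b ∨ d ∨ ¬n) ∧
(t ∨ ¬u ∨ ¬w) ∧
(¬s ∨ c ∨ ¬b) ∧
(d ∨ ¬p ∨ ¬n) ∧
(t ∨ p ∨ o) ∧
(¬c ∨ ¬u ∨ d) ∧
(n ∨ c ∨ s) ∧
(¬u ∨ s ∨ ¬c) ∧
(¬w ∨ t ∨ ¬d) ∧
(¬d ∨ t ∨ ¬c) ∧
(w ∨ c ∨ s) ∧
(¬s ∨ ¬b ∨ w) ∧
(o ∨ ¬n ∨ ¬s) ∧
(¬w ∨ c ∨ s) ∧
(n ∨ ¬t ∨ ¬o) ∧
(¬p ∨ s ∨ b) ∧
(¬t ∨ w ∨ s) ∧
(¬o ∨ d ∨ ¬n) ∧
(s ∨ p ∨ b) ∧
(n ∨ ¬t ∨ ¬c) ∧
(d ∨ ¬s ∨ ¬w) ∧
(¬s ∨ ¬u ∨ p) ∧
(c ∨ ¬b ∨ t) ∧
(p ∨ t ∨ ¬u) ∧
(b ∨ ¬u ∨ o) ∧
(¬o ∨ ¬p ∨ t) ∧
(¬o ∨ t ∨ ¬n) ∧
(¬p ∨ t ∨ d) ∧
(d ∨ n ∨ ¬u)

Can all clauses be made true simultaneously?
Yes

Yes, the formula is satisfiable.

One satisfying assignment is: d=True, n=False, u=False, p=True, t=True, c=False, o=False, w=True, s=True, b=False

Verification: With this assignment, all 40 clauses evaluate to true.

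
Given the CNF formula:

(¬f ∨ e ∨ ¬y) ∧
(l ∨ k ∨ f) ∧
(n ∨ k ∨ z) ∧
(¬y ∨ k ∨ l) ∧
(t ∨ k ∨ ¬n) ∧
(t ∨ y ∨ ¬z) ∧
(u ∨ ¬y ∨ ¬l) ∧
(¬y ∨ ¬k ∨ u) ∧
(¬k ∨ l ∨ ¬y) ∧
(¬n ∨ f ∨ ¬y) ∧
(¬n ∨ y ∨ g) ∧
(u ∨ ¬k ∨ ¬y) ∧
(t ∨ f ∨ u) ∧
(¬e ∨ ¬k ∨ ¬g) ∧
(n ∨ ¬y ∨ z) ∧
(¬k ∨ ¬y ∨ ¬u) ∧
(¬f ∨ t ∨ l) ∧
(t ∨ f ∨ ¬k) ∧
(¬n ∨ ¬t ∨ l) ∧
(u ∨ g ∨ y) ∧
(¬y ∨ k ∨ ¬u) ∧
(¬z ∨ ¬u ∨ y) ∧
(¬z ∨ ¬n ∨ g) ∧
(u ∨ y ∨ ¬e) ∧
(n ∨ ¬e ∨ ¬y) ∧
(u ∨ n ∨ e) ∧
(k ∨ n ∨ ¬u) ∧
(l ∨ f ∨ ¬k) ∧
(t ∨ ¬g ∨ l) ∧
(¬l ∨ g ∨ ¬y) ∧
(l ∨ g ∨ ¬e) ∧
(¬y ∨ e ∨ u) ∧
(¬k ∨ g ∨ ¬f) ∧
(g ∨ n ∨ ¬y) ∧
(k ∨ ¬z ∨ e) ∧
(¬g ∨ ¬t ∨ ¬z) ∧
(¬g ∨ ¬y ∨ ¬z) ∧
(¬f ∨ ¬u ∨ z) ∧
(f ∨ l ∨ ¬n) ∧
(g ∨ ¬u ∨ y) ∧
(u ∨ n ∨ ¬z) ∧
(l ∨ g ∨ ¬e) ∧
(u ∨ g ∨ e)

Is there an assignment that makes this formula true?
Yes

Yes, the formula is satisfiable.

One satisfying assignment is: f=True, n=True, u=False, l=True, z=False, g=True, e=False, k=False, t=True, y=False

Verification: With this assignment, all 43 clauses evaluate to true.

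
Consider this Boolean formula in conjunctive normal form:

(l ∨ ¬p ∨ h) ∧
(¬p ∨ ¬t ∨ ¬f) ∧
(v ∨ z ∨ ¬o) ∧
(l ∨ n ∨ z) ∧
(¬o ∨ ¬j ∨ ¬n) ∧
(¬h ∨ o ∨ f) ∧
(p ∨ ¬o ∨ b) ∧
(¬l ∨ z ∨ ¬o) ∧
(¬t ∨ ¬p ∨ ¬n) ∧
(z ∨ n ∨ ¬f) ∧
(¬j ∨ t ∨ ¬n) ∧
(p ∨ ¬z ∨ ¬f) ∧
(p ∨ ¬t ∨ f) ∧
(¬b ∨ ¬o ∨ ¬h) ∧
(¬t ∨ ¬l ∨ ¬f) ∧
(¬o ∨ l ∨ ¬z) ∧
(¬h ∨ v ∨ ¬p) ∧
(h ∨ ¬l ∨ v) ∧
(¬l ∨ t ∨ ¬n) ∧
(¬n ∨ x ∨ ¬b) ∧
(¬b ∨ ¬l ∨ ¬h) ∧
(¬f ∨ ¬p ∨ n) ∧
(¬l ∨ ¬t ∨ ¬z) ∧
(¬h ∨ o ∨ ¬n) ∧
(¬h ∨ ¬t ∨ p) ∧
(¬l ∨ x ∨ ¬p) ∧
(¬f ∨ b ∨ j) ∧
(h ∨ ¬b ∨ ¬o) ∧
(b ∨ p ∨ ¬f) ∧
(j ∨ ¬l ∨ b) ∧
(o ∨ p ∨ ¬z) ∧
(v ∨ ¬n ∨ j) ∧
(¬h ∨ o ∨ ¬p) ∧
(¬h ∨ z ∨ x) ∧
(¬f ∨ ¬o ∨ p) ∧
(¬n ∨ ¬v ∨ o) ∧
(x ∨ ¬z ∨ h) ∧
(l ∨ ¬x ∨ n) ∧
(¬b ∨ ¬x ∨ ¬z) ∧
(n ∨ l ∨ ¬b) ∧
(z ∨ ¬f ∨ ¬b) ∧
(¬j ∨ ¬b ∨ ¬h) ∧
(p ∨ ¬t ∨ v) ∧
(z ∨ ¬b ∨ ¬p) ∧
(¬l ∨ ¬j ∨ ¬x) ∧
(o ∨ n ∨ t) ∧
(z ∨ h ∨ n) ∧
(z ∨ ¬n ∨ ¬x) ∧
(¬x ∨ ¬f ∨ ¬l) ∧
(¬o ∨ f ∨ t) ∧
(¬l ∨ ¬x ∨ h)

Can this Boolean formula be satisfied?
No

No, the formula is not satisfiable.

No assignment of truth values to the variables can make all 51 clauses true simultaneously.

The formula is UNSAT (unsatisfiable).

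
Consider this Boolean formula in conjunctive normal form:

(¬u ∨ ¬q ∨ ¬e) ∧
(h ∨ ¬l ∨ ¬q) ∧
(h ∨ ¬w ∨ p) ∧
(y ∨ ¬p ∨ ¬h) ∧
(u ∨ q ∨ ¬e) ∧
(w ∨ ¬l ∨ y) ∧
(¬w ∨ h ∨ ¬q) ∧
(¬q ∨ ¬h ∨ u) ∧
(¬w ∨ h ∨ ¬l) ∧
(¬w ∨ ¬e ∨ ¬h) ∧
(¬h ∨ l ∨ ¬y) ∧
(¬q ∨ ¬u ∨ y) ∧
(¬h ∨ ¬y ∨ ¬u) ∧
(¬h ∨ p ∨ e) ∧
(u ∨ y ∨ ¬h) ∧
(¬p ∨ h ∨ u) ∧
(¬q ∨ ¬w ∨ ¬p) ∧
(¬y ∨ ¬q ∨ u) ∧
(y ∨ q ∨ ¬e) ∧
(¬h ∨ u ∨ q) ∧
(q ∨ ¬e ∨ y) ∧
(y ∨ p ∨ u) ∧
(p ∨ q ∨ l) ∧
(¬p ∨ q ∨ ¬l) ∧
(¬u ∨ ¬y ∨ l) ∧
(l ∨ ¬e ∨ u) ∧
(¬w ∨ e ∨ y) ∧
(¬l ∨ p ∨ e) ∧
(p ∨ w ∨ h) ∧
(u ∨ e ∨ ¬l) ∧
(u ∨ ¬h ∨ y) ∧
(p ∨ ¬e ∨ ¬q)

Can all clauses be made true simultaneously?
Yes

Yes, the formula is satisfiable.

One satisfying assignment is: q=False, y=False, l=False, u=True, h=False, e=False, p=True, w=False

Verification: With this assignment, all 32 clauses evaluate to true.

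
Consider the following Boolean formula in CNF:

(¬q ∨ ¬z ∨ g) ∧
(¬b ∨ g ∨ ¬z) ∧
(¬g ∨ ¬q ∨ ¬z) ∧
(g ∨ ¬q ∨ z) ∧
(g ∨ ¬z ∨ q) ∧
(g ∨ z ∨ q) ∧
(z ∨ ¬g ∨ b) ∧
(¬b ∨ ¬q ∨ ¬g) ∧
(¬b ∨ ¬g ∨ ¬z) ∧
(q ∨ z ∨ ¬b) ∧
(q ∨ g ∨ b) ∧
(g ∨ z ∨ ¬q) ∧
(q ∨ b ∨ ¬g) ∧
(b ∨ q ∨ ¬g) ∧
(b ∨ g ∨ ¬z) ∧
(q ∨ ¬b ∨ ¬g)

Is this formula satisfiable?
No

No, the formula is not satisfiable.

No assignment of truth values to the variables can make all 16 clauses true simultaneously.

The formula is UNSAT (unsatisfiable).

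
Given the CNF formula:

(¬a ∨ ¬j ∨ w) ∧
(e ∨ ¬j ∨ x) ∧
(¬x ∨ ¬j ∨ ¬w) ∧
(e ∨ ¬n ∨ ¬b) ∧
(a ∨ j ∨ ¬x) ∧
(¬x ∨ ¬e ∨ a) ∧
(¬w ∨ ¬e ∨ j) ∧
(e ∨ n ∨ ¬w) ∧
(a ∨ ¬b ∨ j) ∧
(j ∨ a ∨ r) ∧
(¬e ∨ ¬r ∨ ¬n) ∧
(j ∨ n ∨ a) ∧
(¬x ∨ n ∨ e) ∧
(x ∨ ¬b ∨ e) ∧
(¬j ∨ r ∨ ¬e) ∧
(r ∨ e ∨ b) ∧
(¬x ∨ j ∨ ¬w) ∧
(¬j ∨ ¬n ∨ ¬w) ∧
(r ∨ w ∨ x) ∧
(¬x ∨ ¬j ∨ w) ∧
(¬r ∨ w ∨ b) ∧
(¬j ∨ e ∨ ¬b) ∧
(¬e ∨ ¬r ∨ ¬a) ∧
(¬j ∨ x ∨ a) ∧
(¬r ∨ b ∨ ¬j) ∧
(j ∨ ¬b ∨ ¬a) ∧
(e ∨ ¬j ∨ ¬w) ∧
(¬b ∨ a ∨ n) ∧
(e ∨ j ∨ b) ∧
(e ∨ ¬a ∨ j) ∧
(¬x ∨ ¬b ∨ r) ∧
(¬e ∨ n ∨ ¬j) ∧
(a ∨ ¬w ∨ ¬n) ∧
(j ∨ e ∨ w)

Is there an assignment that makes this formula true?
Yes

Yes, the formula is satisfiable.

One satisfying assignment is: b=False, r=False, e=True, w=False, n=False, a=True, j=False, x=True

Verification: With this assignment, all 34 clauses evaluate to true.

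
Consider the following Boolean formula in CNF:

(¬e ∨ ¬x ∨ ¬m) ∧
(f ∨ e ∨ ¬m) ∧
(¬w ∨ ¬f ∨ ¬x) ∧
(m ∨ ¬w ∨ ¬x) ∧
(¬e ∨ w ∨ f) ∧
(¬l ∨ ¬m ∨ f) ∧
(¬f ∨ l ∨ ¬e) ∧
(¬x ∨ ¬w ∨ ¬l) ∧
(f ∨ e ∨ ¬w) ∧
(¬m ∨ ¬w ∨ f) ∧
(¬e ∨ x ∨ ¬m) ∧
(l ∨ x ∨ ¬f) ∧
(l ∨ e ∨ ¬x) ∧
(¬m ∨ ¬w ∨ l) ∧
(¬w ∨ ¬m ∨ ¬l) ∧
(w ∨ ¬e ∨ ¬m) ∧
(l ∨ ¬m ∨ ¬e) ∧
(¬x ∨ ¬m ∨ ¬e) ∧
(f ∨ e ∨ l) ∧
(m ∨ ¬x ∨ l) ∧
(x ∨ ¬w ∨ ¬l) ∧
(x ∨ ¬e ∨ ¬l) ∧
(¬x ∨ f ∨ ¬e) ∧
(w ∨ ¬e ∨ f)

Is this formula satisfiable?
Yes

Yes, the formula is satisfiable.

One satisfying assignment is: f=True, m=False, e=True, l=True, x=True, w=False

Verification: With this assignment, all 24 clauses evaluate to true.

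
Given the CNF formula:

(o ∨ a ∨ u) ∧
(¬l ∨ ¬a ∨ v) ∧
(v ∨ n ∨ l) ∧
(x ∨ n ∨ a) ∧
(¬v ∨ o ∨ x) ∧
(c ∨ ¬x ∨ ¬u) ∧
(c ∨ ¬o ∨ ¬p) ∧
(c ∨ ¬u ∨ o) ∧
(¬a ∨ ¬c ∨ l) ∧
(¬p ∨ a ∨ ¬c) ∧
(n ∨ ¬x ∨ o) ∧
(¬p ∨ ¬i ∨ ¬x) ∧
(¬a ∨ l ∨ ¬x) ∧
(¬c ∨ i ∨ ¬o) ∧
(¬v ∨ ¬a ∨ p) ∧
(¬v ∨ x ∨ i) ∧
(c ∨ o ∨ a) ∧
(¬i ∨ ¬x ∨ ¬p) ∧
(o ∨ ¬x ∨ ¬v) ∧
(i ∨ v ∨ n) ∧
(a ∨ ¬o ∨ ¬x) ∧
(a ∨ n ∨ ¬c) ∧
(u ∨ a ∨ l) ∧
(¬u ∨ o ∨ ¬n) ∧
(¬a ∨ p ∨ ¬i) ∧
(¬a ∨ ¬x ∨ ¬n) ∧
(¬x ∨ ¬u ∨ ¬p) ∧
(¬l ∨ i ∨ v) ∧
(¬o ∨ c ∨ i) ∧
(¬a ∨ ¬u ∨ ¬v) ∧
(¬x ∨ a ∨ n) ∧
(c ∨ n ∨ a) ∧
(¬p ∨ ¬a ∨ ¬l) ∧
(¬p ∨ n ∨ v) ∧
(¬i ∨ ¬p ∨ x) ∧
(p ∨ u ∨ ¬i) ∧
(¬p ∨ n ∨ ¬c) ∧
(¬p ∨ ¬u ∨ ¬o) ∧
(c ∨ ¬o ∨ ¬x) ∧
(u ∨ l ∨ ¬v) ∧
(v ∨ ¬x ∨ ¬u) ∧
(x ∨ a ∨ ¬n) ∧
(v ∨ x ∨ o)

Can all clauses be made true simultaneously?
No

No, the formula is not satisfiable.

No assignment of truth values to the variables can make all 43 clauses true simultaneously.

The formula is UNSAT (unsatisfiable).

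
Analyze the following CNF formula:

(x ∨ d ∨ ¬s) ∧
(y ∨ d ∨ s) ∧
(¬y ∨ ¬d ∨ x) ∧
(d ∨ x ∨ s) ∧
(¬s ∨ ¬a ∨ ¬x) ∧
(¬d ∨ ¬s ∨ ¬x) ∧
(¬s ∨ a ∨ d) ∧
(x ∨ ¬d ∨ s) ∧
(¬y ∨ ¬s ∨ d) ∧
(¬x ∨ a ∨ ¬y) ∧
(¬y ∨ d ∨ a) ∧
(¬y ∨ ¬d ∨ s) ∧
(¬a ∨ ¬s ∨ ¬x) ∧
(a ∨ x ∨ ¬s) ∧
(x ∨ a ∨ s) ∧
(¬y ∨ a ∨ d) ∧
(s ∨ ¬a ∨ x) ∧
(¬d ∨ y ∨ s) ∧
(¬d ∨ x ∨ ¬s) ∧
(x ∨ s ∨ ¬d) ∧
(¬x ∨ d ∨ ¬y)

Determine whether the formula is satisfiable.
No

No, the formula is not satisfiable.

No assignment of truth values to the variables can make all 21 clauses true simultaneously.

The formula is UNSAT (unsatisfiable).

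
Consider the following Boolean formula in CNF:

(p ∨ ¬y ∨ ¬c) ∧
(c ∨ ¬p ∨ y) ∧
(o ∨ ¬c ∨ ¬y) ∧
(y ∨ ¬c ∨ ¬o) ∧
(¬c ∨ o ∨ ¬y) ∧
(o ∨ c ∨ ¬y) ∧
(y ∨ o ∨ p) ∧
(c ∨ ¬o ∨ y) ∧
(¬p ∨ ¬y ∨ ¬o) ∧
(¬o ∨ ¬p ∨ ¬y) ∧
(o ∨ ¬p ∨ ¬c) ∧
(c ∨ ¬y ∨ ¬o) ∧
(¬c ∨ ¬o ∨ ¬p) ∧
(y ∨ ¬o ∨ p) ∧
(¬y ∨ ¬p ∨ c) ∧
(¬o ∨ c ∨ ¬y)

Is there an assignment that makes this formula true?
No

No, the formula is not satisfiable.

No assignment of truth values to the variables can make all 16 clauses true simultaneously.

The formula is UNSAT (unsatisfiable).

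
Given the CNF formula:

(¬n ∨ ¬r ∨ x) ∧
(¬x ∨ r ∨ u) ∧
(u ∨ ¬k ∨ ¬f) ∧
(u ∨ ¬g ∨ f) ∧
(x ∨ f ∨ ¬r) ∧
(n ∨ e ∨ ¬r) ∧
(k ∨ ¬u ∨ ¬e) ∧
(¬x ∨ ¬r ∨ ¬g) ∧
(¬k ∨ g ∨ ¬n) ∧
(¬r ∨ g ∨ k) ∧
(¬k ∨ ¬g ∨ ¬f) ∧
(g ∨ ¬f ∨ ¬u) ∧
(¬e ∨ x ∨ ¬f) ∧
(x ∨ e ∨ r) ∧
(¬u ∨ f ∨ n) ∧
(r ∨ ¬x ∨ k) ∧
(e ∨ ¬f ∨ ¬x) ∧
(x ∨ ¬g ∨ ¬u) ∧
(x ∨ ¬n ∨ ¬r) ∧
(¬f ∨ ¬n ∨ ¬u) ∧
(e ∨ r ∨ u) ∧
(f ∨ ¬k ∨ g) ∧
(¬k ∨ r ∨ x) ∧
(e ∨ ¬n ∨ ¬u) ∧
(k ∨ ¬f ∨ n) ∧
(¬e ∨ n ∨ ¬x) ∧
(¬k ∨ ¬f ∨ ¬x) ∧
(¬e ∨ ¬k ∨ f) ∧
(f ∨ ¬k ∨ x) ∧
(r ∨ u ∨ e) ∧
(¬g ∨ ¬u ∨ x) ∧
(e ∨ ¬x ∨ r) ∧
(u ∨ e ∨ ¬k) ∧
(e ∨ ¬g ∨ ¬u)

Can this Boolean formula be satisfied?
Yes

Yes, the formula is satisfiable.

One satisfying assignment is: e=True, u=False, r=False, g=False, f=False, n=False, k=False, x=False

Verification: With this assignment, all 34 clauses evaluate to true.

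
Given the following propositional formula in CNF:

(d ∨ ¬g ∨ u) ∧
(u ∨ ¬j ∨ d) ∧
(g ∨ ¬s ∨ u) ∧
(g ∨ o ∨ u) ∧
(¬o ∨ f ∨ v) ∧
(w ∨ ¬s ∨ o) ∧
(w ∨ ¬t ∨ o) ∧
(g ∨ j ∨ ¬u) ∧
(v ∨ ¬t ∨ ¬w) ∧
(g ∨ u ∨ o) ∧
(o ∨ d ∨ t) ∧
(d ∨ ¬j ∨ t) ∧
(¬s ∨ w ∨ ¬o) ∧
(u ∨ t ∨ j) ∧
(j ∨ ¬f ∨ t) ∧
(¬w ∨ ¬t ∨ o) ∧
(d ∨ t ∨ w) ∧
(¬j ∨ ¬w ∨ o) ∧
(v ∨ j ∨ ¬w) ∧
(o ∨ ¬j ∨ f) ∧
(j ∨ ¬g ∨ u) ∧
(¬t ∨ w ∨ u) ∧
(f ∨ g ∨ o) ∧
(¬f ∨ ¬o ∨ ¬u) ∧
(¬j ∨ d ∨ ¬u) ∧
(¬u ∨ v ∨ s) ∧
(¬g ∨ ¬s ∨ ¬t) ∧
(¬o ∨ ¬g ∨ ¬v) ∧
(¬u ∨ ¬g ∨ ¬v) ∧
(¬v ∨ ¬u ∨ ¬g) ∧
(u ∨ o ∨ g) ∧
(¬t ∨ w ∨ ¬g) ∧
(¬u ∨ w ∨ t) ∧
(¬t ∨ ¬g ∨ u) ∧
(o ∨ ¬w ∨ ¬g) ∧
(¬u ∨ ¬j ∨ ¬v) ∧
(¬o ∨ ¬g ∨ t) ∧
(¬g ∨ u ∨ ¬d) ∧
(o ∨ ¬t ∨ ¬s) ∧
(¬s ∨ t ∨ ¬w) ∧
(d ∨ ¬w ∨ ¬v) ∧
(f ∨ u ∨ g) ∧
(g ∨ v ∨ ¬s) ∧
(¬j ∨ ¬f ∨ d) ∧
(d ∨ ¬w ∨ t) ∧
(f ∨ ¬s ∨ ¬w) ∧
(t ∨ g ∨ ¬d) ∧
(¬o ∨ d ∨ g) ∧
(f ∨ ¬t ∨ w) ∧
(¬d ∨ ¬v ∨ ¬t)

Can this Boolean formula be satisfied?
No

No, the formula is not satisfiable.

No assignment of truth values to the variables can make all 50 clauses true simultaneously.

The formula is UNSAT (unsatisfiable).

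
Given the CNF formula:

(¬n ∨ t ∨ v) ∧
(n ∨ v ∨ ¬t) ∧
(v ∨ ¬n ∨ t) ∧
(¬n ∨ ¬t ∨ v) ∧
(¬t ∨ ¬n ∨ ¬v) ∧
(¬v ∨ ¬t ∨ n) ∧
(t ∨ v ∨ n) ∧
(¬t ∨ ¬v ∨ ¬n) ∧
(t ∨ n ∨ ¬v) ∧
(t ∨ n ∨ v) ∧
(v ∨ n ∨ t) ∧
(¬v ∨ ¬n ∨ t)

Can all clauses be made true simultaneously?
No

No, the formula is not satisfiable.

No assignment of truth values to the variables can make all 12 clauses true simultaneously.

The formula is UNSAT (unsatisfiable).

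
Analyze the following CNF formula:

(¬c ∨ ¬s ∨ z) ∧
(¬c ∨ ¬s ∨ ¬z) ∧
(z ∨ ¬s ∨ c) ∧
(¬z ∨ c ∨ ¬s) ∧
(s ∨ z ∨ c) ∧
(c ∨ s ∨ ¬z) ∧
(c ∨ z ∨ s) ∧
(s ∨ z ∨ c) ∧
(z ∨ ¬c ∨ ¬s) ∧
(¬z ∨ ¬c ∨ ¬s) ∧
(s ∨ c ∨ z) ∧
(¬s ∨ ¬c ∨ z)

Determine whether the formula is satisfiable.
Yes

Yes, the formula is satisfiable.

One satisfying assignment is: s=False, z=False, c=True

Verification: With this assignment, all 12 clauses evaluate to true.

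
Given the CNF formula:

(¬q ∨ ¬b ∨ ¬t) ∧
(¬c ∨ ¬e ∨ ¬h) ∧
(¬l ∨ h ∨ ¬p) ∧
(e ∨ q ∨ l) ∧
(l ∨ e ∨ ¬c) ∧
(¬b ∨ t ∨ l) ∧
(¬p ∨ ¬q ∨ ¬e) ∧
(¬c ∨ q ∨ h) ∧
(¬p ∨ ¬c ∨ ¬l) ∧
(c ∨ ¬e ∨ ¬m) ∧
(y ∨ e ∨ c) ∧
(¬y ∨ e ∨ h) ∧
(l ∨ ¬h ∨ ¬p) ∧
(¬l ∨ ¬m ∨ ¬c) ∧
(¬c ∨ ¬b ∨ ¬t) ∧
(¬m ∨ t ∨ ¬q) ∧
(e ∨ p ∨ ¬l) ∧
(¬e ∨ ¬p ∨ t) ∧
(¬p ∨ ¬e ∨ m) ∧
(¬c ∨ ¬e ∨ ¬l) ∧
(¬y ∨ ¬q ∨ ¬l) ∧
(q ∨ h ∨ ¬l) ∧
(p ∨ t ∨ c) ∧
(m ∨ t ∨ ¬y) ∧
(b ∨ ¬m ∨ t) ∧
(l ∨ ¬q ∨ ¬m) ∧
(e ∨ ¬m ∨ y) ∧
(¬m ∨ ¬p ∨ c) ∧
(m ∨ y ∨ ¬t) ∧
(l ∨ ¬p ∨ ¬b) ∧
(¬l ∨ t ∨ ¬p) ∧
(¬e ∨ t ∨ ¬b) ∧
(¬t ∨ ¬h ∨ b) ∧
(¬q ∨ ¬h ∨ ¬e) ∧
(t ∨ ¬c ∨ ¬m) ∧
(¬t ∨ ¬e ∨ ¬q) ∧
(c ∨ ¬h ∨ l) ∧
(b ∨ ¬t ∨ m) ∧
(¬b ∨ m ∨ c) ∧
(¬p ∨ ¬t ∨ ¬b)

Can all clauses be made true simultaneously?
Yes

Yes, the formula is satisfiable.

One satisfying assignment is: b=False, t=False, c=True, h=False, e=True, q=True, m=False, y=False, l=False, p=False

Verification: With this assignment, all 40 clauses evaluate to true.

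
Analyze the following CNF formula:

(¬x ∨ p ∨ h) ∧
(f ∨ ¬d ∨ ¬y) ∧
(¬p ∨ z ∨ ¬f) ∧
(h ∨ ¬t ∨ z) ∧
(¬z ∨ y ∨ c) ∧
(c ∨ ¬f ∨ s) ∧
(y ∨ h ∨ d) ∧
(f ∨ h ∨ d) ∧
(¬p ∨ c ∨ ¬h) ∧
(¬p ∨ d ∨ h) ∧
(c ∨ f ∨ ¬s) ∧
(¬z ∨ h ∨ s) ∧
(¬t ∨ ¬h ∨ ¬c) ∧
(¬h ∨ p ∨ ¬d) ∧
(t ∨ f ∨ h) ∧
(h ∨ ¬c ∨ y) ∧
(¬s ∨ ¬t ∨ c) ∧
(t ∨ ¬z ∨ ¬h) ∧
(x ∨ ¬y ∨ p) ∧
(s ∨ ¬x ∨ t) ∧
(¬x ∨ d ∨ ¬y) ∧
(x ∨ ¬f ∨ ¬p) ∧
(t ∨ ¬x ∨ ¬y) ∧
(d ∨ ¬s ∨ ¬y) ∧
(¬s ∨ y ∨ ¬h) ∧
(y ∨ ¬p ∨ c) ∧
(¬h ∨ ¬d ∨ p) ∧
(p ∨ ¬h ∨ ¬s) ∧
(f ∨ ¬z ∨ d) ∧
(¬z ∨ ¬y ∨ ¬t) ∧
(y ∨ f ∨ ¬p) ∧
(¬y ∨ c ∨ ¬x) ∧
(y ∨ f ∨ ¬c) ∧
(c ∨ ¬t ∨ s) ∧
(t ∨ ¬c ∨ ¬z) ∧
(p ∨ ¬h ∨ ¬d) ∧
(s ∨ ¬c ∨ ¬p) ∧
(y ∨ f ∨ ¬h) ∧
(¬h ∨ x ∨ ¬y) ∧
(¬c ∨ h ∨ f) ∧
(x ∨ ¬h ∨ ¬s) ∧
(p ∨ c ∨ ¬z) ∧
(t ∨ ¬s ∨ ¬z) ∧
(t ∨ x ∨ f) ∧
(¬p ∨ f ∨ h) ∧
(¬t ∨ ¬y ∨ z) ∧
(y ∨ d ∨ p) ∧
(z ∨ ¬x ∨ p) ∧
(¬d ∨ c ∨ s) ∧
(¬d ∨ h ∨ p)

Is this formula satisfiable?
No

No, the formula is not satisfiable.

No assignment of truth values to the variables can make all 50 clauses true simultaneously.

The formula is UNSAT (unsatisfiable).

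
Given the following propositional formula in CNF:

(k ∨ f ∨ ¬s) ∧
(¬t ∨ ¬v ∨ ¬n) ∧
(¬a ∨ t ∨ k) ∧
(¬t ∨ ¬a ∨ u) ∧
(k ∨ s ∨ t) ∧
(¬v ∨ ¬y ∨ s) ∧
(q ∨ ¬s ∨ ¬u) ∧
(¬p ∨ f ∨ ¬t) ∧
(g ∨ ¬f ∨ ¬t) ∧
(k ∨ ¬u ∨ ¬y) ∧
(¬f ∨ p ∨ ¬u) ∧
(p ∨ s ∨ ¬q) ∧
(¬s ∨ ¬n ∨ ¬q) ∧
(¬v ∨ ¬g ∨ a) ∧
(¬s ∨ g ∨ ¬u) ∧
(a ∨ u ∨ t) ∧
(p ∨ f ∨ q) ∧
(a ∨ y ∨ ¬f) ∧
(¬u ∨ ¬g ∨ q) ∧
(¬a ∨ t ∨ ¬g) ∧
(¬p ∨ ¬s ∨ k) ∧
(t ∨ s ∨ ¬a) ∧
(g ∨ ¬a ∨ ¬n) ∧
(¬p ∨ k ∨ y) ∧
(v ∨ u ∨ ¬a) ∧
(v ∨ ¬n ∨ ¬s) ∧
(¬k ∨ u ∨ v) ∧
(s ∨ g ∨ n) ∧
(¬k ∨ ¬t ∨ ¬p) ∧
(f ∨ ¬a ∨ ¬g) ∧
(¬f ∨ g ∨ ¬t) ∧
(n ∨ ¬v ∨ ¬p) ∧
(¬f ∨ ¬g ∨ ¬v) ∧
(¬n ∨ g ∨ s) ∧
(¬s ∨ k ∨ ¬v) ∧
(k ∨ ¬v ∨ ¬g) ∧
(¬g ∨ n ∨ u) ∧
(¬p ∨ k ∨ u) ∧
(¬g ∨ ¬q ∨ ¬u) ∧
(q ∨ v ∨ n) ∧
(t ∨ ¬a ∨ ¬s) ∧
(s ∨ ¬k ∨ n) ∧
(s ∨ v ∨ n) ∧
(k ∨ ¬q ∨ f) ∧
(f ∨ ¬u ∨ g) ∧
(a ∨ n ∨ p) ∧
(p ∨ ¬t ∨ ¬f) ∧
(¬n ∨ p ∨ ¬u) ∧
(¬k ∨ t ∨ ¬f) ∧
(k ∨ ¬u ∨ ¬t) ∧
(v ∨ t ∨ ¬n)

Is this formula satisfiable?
No

No, the formula is not satisfiable.

No assignment of truth values to the variables can make all 51 clauses true simultaneously.

The formula is UNSAT (unsatisfiable).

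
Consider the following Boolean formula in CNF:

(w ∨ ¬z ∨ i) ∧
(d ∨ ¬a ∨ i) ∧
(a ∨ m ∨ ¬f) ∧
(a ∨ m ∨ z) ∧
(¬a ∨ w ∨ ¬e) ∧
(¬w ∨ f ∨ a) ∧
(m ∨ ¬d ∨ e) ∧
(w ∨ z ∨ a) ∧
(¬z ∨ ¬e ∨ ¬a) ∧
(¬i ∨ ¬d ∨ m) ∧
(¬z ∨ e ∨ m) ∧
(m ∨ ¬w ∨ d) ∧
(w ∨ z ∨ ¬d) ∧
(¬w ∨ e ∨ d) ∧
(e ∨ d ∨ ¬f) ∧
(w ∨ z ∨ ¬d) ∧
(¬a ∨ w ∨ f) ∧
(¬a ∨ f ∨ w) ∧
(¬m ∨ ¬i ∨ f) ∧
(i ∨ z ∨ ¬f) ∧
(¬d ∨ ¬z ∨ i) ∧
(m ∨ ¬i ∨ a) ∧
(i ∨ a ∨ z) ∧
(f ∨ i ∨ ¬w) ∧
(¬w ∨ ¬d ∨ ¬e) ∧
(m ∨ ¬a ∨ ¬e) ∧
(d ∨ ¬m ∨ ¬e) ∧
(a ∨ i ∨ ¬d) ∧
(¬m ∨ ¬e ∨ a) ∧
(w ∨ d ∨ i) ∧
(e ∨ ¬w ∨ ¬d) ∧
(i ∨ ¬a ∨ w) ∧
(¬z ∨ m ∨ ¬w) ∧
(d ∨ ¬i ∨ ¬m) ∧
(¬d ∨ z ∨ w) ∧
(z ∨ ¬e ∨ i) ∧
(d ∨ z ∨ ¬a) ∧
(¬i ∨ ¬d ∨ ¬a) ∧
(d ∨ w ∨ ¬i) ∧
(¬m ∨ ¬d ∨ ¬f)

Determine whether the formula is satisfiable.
No

No, the formula is not satisfiable.

No assignment of truth values to the variables can make all 40 clauses true simultaneously.

The formula is UNSAT (unsatisfiable).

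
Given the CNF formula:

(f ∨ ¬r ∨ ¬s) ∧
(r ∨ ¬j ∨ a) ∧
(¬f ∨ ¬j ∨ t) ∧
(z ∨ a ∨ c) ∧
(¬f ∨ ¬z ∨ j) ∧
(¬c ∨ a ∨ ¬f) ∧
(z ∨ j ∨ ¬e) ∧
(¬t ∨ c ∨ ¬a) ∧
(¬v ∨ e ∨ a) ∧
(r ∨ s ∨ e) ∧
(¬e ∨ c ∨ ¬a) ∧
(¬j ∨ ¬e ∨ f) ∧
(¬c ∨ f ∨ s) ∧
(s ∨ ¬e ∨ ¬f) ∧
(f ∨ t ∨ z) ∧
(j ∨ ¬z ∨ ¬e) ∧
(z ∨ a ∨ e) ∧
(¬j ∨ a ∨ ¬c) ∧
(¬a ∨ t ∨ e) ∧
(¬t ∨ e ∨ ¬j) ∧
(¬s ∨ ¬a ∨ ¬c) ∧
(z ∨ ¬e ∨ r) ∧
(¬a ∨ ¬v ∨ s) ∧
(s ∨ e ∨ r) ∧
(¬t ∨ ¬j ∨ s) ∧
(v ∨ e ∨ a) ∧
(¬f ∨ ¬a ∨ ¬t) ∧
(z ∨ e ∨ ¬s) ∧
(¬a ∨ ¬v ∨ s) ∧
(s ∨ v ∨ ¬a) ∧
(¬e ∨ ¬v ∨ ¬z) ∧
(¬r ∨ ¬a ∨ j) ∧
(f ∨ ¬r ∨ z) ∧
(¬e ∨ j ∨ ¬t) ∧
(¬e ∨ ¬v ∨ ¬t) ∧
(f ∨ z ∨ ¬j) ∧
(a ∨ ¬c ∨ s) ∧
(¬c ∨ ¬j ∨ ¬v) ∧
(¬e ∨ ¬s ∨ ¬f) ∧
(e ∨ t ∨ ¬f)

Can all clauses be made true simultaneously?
No

No, the formula is not satisfiable.

No assignment of truth values to the variables can make all 40 clauses true simultaneously.

The formula is UNSAT (unsatisfiable).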